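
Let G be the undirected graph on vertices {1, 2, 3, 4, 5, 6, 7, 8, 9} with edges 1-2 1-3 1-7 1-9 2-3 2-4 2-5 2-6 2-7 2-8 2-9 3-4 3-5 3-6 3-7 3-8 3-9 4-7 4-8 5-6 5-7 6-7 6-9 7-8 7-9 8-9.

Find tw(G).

A width-4 tree decomposition is:
Bags: B1 = {2, 3, 7, 8, 9}  B2 = {2, 3, 4, 7, 8}  B3 = {2, 3, 6, 7, 9}  B4 = {1, 2, 3, 7, 9}  B5 = {2, 3, 5, 6, 7}
Tree: B1–B2, B1–B3, B3–B4, B3–B5
Every bag has size at most 5, so the width is 5 − 1 = 4 and tw(G) ≤ 4. On the other hand G contains the 5-clique {2, 3, 7, 8, 9}. A clique must lie in a single bag of any decomposition, so no decomposition can have width below 4. Hence tw(G) = 4 exactly.

4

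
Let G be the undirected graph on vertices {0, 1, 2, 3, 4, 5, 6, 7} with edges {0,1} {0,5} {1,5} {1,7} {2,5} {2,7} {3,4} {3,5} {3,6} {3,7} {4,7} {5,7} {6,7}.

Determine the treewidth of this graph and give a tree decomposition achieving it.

Treewidth 2.
One optimal decomposition is:
Bags: B1 = {2, 5, 7}  B2 = {3, 5, 7}  B3 = {1, 5, 7}  B4 = {0, 1, 5}  B5 = {3, 6, 7}  B6 = {3, 4, 7}
Tree: B1–B2, B1–B3, B3–B4, B2–B5, B2–B6

The largest bag has 3 vertices, giving width 2; this decomposition certifies tw(G) ≤ 2. Conversely, {0, 1, 5} is a clique of size 3, and the vertices of any clique must share a bag in every tree decomposition; so some bag has ≥ 3 vertices and tw(G) ≥ 2. Combining the bounds, tw(G) = 2.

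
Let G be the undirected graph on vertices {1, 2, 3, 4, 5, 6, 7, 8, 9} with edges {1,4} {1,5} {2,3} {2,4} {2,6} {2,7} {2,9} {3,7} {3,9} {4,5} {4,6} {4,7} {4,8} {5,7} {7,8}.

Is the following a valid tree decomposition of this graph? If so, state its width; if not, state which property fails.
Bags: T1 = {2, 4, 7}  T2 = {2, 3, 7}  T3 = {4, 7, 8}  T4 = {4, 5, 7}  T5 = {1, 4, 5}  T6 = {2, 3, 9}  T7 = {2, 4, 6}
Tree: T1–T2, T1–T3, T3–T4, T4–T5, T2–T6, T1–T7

Yes; width 2.

Vertex coverage: the bags together contain {1, 2, 3, 4, 5, 6, 7, 8, 9}, the full vertex set. Edge coverage: each edge of G has both endpoints in at least one bag. Running intersection: for every vertex, the bags containing it form a connected subtree. All three properties hold, so this is a valid tree decomposition of width max|bag| − 1 = 2, and hence tw(G) ≤ 2.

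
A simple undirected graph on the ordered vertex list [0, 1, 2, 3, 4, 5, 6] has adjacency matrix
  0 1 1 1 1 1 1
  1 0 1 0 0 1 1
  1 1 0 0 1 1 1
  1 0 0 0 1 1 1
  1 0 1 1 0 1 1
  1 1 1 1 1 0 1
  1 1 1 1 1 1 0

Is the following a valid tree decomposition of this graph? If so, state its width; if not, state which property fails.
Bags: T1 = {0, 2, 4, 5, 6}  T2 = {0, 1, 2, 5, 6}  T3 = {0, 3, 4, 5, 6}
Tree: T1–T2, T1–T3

Yes; width 4.

Checking the three conditions: (i) the bags cover all of {0, 1, 2, 3, 4, 5, 6}; (ii) for each edge, some bag contains both endpoints; (iii) the bags containing any fixed vertex form a subtree. All hold, so the decomposition is valid with width 5 − 1 = 4.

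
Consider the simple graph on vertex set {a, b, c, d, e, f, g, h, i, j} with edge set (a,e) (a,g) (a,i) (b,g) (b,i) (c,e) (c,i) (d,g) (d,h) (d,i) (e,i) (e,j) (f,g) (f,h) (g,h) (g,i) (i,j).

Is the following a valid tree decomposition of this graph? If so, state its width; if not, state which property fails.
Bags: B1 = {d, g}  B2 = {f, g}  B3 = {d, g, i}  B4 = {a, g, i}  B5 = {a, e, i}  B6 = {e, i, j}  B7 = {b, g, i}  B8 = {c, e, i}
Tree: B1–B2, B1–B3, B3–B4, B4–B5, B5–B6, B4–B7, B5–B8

A tree decomposition must satisfy three properties: every vertex lies in some bag; for every edge, both endpoints lie together in some bag; and for every vertex, the bags containing it form a connected subtree. Here vertex h appears in no bag, so the decomposition is invalid.

No — vertex h appears in no bag.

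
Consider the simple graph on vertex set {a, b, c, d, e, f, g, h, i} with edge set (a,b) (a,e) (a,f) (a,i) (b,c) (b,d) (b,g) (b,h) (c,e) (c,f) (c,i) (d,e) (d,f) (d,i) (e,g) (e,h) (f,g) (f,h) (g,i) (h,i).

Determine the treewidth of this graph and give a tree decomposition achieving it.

Treewidth 4.
One optimal decomposition is:
Bags: B1 = {b, e, f, h, i}  B2 = {a, b, e, f, i}  B3 = {b, e, f, g, i}  B4 = {b, d, e, f, i}  B5 = {b, c, e, f, i}
Tree: B1–B2, B2–B3, B3–B4, B4–B5

The largest bag has 5 vertices, giving width 4; this decomposition certifies tw(G) ≤ 4. For the lower bound: the 5 vertex sets {h,i}, {a,e}, {b,g}, {f}, {d} are disjoint, each induces a connected subgraph, and every pair is joined by at least one edge of G. Contracting each set to a single vertex therefore yields K_{5} as a minor, and since treewidth is minor-monotone, tw(G) ≥ tw(K_{5}) = 4. Combining the bounds, tw(G) = 4.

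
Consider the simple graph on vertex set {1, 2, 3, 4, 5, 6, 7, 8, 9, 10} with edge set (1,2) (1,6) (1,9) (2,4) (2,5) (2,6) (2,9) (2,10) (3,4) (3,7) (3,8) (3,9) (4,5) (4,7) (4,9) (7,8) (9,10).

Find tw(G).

2

A width-2 tree decomposition is:
Bags: B1 = {3, 4, 7}  B2 = {3, 4, 9}  B3 = {3, 7, 8}  B4 = {2, 4, 9}  B5 = {2, 4, 5}  B6 = {1, 2, 9}  B7 = {1, 2, 6}  B8 = {2, 9, 10}
Tree: B1–B2, B1–B3, B2–B4, B4–B5, B4–B6, B6–B7, B4–B8
Each bag holds 3 vertices, so the decomposition has width 2, which upper-bounds the treewidth. Conversely, {3, 7, 8} is a clique of size 3, and the vertices of any clique must share a bag in every tree decomposition; so some bag has ≥ 3 vertices and tw(G) ≥ 2. Hence tw(G) = 2 exactly.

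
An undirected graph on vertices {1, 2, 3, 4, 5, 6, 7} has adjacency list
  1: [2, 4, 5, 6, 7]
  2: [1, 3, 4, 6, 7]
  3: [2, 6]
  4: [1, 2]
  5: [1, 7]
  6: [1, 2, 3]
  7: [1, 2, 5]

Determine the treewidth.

2

A width-2 tree decomposition is:
Bags: B1 = {1, 2, 6}  B2 = {1, 2, 4}  B3 = {1, 2, 7}  B4 = {1, 5, 7}  B5 = {2, 3, 6}
Tree: B1–B2, B1–B3, B3–B4, B1–B5
The largest bag has 3 vertices, giving width 2; this decomposition certifies tw(G) ≤ 2. On the other hand G contains the 3-clique {1, 2, 4}. A clique must lie in a single bag of any decomposition, so no decomposition can have width below 2. Therefore the treewidth is 2.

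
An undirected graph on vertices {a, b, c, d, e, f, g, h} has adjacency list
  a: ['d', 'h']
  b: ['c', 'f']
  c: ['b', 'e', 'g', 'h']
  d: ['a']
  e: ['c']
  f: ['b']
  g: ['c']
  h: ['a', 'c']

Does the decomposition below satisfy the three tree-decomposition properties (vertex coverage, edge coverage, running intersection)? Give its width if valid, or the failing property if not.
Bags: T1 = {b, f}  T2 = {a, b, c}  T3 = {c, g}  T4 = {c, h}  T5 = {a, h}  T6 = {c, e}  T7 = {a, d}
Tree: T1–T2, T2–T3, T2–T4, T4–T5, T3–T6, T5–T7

A tree decomposition must satisfy three properties: every vertex lies in some bag; for every edge, both endpoints lie together in some bag; and for every vertex, the bags containing it form a connected subtree. Here bags containing vertex a are not connected in the tree, so the decomposition is invalid.

No — bags containing vertex a are not connected in the tree.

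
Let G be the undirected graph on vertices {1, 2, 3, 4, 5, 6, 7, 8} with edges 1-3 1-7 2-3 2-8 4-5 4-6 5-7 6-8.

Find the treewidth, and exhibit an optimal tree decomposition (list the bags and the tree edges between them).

Every bag has size at most 3, so the width is 3 − 1 = 2 and tw(G) ≤ 2. The edges 6–8–2–3–1–7–5–4–6 form a cycle, so G is not a tree and its treewidth is at least 2. Therefore the treewidth is 2.

Treewidth 2.
One optimal decomposition is:
Bags: B1 = {2, 6, 8}  B2 = {2, 3, 6}  B3 = {1, 3, 6}  B4 = {1, 6, 7}  B5 = {5, 6, 7}  B6 = {4, 5, 6}
Tree: B1–B2, B2–B3, B3–B4, B4–B5, B5–B6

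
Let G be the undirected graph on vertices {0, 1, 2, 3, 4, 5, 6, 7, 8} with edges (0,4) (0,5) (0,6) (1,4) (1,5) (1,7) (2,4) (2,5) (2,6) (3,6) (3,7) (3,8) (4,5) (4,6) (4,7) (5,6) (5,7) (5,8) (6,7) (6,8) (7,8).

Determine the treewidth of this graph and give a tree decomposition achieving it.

The largest bag has 4 vertices, giving width 3; this decomposition certifies tw(G) ≤ 3. On the other hand G contains the 4-clique {3, 6, 7, 8}. A clique must lie in a single bag of any decomposition, so no decomposition can have width below 3. Hence tw(G) = 3 exactly.

Treewidth 3.
One optimal decomposition is:
Bags: B1 = {0, 4, 5, 6}  B2 = {4, 5, 6, 7}  B3 = {5, 6, 7, 8}  B4 = {3, 6, 7, 8}  B5 = {2, 4, 5, 6}  B6 = {1, 4, 5, 7}
Tree: B1–B2, B2–B3, B3–B4, B2–B5, B2–B6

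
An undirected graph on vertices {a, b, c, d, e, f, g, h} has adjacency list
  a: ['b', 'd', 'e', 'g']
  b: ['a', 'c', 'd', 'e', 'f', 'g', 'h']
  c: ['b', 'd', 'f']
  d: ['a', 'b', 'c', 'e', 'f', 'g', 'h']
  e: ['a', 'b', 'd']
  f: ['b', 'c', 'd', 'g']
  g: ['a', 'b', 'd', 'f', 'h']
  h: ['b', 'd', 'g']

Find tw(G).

A width-3 tree decomposition is:
Bags: B1 = {b, d, f, g}  B2 = {a, b, d, g}  B3 = {a, b, d, e}  B4 = {b, c, d, f}  B5 = {b, d, g, h}
Tree: B1–B2, B2–B3, B1–B4, B2–B5
Every bag has size at most 4, so the width is 4 − 1 = 3 and tw(G) ≤ 3. For the lower bound, the 4 vertices {b, d, g, h} are pairwise adjacent, and any tree decomposition puts a clique entirely inside one bag — forcing width ≥ 3. Therefore the treewidth is 3.

3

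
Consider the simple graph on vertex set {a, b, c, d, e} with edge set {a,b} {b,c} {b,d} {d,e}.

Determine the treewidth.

A width-1 tree decomposition is:
Bags: B1 = {b, d}  B2 = {d, e}  B3 = {b, c}  B4 = {a, b}
Tree: B1–B2, B1–B3, B1–B4
The largest bag has 2 vertices, giving width 1; this decomposition certifies tw(G) ≤ 1. Any graph with an edge has treewidth ≥ 1, and G has the edge d–b. Therefore the treewidth is 1.

1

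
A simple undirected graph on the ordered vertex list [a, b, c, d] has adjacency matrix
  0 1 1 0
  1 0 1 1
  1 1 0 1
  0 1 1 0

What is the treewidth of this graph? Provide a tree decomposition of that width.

Treewidth 2.
Bags: B1 = {a, b, c}  B2 = {b, c, d}
Tree: B1–B2

Every bag has size at most 3, so the width is 3 − 1 = 2 and tw(G) ≤ 2. For the lower bound, the 3 vertices {b, c, d} are pairwise adjacent, and any tree decomposition puts a clique entirely inside one bag — forcing width ≥ 2. Combining the bounds, tw(G) = 2.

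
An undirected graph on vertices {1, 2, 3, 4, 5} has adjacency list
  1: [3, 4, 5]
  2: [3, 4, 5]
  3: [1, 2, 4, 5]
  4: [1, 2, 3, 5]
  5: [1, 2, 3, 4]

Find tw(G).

A width-3 tree decomposition is:
Bags: B1 = {1, 3, 4, 5}  B2 = {2, 3, 4, 5}
Tree: B1–B2
Each bag holds 4 vertices, so the decomposition has width 3, which upper-bounds the treewidth. On the other hand G contains the 4-clique {1, 3, 4, 5}. A clique must lie in a single bag of any decomposition, so no decomposition can have width below 3. The upper and lower bounds meet at 3, so that is the treewidth.

3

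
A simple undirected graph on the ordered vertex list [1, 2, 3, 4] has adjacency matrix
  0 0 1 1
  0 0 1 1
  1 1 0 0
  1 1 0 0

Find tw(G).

A width-2 tree decomposition is:
Bags: B1 = {1, 2, 3}  B2 = {1, 2, 4}
Tree: B1–B2
The largest bag has 3 vertices, giving width 2; this decomposition certifies tw(G) ≤ 2. Since 2–3–1–4–2 is a cycle in G, G is not acyclic. Forests are exactly the graphs of treewidth ≤ 1, so tw(G) ≥ 2. Hence tw(G) = 2 exactly.

2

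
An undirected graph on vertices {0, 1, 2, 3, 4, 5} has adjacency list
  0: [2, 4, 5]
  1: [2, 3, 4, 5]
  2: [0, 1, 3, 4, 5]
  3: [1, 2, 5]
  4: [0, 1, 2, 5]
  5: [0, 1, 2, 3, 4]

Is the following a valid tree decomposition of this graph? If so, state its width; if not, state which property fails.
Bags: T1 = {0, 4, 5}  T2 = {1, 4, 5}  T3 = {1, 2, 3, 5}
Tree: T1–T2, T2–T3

A tree decomposition must satisfy three properties: every vertex lies in some bag; for every edge, both endpoints lie together in some bag; and for every vertex, the bags containing it form a connected subtree. Here edge (2,4) lies in no bag, so the decomposition is invalid.

No — edge (2,4) lies in no bag.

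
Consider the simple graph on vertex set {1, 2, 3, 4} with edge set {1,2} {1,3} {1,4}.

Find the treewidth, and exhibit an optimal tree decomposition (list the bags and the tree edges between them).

Each bag holds 2 vertices, so the decomposition has width 1, which upper-bounds the treewidth. Any graph with an edge has treewidth ≥ 1, and G has the edge 1–4. The upper and lower bounds meet at 1, so that is the treewidth.

Treewidth 1.
Bags: B1 = {1, 4}  B2 = {1, 3}  B3 = {1, 2}
Tree: B1–B2, B2–B3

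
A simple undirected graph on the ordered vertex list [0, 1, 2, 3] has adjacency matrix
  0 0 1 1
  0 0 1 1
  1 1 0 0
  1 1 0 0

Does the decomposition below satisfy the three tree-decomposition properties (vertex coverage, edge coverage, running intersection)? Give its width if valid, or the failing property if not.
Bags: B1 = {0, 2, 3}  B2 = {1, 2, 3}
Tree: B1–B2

Vertex coverage: the bags together contain {0, 1, 2, 3}, the full vertex set. Edge coverage: each edge of G has both endpoints in at least one bag. Running intersection: for every vertex, the bags containing it form a connected subtree. All three properties hold, so this is a valid tree decomposition of width max|bag| − 1 = 2, and hence tw(G) ≤ 2.

Yes; width 2.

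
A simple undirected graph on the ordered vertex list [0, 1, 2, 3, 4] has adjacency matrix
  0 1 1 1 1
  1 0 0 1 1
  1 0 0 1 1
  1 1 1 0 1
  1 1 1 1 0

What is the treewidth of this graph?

3

A width-3 tree decomposition is:
Bags: B1 = {0, 1, 3, 4}  B2 = {0, 2, 3, 4}
Tree: B1–B2
The largest bag has 4 vertices, giving width 3; this decomposition certifies tw(G) ≤ 3. Conversely, {0, 1, 3, 4} is a clique of size 4, and the vertices of any clique must share a bag in every tree decomposition; so some bag has ≥ 4 vertices and tw(G) ≥ 3. Hence tw(G) = 3 exactly.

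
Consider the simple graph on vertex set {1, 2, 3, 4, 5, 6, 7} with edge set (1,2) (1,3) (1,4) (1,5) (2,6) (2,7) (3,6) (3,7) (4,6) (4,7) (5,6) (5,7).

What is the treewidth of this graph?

3

A width-3 tree decomposition is:
Bags: B1 = {1, 4, 6, 7}  B2 = {1, 2, 6, 7}  B3 = {1, 3, 6, 7}  B4 = {1, 5, 6, 7}
Tree: B1–B2, B2–B3, B3–B4
Each bag holds 4 vertices, so the decomposition has width 3, which upper-bounds the treewidth. For the lower bound: the 4 vertex sets {1,4}, {2,6}, {7}, {3} are disjoint, each induces a connected subgraph, and every pair is joined by at least one edge of G. Contracting each set to a single vertex therefore yields K_{4} as a minor, and since treewidth is minor-monotone, tw(G) ≥ tw(K_{4}) = 3. Therefore the treewidth is 3.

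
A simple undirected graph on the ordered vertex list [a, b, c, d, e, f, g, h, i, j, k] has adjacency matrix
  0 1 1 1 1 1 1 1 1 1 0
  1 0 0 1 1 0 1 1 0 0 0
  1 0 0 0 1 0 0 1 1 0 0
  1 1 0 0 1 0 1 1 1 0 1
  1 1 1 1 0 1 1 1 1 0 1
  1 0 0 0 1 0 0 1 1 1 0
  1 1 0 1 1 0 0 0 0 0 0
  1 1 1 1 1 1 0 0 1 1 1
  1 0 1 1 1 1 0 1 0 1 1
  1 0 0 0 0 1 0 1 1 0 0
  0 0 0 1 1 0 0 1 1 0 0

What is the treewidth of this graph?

4

A width-4 tree decomposition is:
Bags: B1 = {a, d, e, h, i}  B2 = {a, e, f, h, i}  B3 = {a, b, d, e, h}  B4 = {a, b, d, e, g}  B5 = {a, c, e, h, i}  B6 = {d, e, h, i, k}  B7 = {a, f, h, i, j}
Tree: B1–B2, B1–B3, B3–B4, B1–B5, B1–B6, B2–B7
Each bag holds 5 vertices, so the decomposition has width 4, which upper-bounds the treewidth. Conversely, {a, b, d, e, g} is a clique of size 5, and the vertices of any clique must share a bag in every tree decomposition; so some bag has ≥ 5 vertices and tw(G) ≥ 4. The upper and lower bounds meet at 4, so that is the treewidth.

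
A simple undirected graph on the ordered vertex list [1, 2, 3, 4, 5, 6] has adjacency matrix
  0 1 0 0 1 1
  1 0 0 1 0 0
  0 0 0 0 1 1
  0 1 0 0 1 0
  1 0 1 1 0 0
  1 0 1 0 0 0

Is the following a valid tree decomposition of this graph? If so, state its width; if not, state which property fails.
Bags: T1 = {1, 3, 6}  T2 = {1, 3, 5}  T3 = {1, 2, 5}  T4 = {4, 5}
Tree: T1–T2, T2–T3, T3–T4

A tree decomposition must satisfy three properties: every vertex lies in some bag; for every edge, both endpoints lie together in some bag; and for every vertex, the bags containing it form a connected subtree. Here edge (2,4) lies in no bag, so the decomposition is invalid.

No — edge (2,4) lies in no bag.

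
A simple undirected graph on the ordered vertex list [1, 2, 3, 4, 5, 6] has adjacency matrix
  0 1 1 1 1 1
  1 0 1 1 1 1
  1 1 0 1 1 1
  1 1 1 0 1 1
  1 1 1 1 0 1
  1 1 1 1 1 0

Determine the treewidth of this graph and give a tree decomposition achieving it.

Treewidth 5.
One such decomposition:
Bags: B1 = {1, 2, 3, 4, 5, 6}
Tree: (single bag)

With just one bag of size 6, the width is 6 − 1 = 5, so tw(G) ≤ 5. On the other hand G contains the 6-clique {1, 2, 3, 4, 5, 6}. A clique must lie in a single bag of any decomposition, so no decomposition can have width below 5. Therefore the treewidth is 5.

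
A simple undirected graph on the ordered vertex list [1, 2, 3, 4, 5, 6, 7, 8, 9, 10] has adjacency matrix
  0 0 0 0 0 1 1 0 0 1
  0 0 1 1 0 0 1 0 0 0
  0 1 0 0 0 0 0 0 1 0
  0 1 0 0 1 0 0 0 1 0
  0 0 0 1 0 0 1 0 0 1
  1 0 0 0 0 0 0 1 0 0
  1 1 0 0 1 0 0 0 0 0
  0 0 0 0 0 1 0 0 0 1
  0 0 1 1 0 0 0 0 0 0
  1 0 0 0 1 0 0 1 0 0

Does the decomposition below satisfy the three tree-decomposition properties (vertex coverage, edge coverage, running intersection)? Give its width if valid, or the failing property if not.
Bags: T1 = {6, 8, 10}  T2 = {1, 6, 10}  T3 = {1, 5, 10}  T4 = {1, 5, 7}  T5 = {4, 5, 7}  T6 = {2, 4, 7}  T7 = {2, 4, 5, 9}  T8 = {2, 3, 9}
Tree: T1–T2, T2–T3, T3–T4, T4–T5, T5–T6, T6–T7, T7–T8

No — bags containing vertex 5 are not connected in the tree.

A tree decomposition must satisfy three properties: every vertex lies in some bag; for every edge, both endpoints lie together in some bag; and for every vertex, the bags containing it form a connected subtree. Here bags containing vertex 5 are not connected in the tree, so the decomposition is invalid.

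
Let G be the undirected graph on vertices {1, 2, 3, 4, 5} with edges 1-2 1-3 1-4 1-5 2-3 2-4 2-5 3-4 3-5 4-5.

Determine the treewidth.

4

A width-4 tree decomposition is:
Bags: B1 = {1, 2, 3, 4, 5}
Tree: (single bag)
A single bag containing all 5 vertices is trivially a valid decomposition of width 4. On the other hand G contains the 5-clique {1, 2, 3, 4, 5}. A clique must lie in a single bag of any decomposition, so no decomposition can have width below 4. Combining the bounds, tw(G) = 4.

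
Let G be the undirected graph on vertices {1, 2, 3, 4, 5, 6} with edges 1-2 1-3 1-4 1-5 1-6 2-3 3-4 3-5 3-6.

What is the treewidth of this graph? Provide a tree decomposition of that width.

Treewidth 2.
One such decomposition:
Bags: B1 = {1, 3, 6}  B2 = {1, 2, 3}  B3 = {1, 3, 5}  B4 = {1, 3, 4}
Tree: B1–B2, B1–B3, B2–B4

The largest bag has 3 vertices, giving width 2; this decomposition certifies tw(G) ≤ 2. On the other hand G contains the 3-clique {1, 2, 3}. A clique must lie in a single bag of any decomposition, so no decomposition can have width below 2. The upper and lower bounds meet at 2, so that is the treewidth.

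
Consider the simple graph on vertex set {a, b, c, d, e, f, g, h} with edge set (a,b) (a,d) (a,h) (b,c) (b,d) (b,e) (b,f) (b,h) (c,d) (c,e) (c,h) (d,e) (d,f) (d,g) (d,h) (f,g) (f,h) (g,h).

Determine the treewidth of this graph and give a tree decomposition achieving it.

Treewidth 3.
One optimal decomposition is:
Bags: B1 = {a, b, d, h}  B2 = {b, c, d, h}  B3 = {b, c, d, e}  B4 = {b, d, f, h}  B5 = {d, f, g, h}
Tree: B1–B2, B2–B3, B1–B4, B4–B5

The largest bag has 4 vertices, giving width 3; this decomposition certifies tw(G) ≤ 3. Conversely, {b, c, d, e} is a clique of size 4, and the vertices of any clique must share a bag in every tree decomposition; so some bag has ≥ 4 vertices and tw(G) ≥ 3. The upper and lower bounds meet at 3, so that is the treewidth.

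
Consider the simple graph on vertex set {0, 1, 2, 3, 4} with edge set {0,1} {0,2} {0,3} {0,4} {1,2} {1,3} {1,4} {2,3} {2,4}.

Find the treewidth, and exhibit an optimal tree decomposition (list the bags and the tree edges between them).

Treewidth 3.
One optimal decomposition is:
Bags: B1 = {0, 1, 2, 3}  B2 = {0, 1, 2, 4}
Tree: B1–B2

The largest bag has 4 vertices, giving width 3; this decomposition certifies tw(G) ≤ 3. On the other hand G contains the 4-clique {0, 1, 2, 3}. A clique must lie in a single bag of any decomposition, so no decomposition can have width below 3. Hence tw(G) = 3 exactly.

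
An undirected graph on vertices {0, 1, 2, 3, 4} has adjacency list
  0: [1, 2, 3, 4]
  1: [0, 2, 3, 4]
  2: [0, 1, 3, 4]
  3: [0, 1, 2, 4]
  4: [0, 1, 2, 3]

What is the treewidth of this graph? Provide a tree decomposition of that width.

Treewidth 4.
One such decomposition:
Bags: B1 = {0, 1, 2, 3, 4}
Tree: (single bag)

With just one bag of size 5, the width is 5 − 1 = 4, so tw(G) ≤ 4. Conversely, {0, 1, 2, 3, 4} is a clique of size 5, and the vertices of any clique must share a bag in every tree decomposition; so some bag has ≥ 5 vertices and tw(G) ≥ 4. The upper and lower bounds meet at 4, so that is the treewidth.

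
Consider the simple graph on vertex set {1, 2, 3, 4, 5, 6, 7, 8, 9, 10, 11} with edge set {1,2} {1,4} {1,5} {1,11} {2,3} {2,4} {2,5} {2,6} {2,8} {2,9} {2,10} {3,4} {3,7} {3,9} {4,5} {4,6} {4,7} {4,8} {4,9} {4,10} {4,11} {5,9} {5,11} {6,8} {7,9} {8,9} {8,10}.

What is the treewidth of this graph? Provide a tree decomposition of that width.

Treewidth 3.
One such decomposition:
Bags: B1 = {2, 3, 4, 9}  B2 = {2, 4, 5, 9}  B3 = {3, 4, 7, 9}  B4 = {2, 4, 8, 9}  B5 = {2, 4, 6, 8}  B6 = {1, 2, 4, 5}  B7 = {2, 4, 8, 10}  B8 = {1, 4, 5, 11}
Tree: B1–B2, B1–B3, B2–B4, B4–B5, B2–B6, B4–B7, B6–B8

The largest bag has 4 vertices, giving width 3; this decomposition certifies tw(G) ≤ 3. Conversely, {2, 4, 8, 9} is a clique of size 4, and the vertices of any clique must share a bag in every tree decomposition; so some bag has ≥ 4 vertices and tw(G) ≥ 3. Combining the bounds, tw(G) = 3.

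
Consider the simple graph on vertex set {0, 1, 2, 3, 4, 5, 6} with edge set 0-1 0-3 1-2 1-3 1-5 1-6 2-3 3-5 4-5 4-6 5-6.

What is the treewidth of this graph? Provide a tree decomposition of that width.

The largest bag has 3 vertices, giving width 2; this decomposition certifies tw(G) ≤ 2. For the lower bound, the 3 vertices {0, 1, 3} are pairwise adjacent, and any tree decomposition puts a clique entirely inside one bag — forcing width ≥ 2. Therefore the treewidth is 2.

Treewidth 2.
One such decomposition:
Bags: B1 = {1, 5, 6}  B2 = {1, 3, 5}  B3 = {4, 5, 6}  B4 = {0, 1, 3}  B5 = {1, 2, 3}
Tree: B1–B2, B1–B3, B2–B4, B4–B5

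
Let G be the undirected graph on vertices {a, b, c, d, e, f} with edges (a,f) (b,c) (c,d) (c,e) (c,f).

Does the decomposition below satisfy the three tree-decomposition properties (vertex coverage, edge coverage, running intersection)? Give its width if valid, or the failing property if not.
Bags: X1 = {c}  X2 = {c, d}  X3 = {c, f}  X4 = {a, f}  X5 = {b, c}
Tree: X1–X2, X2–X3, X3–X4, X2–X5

A tree decomposition must satisfy three properties: every vertex lies in some bag; for every edge, both endpoints lie together in some bag; and for every vertex, the bags containing it form a connected subtree. Here vertex e appears in no bag, so the decomposition is invalid.

No — vertex e appears in no bag.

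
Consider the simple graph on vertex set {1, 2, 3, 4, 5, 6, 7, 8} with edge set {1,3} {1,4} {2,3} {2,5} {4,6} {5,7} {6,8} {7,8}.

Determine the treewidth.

2

A width-2 tree decomposition is:
Bags: B1 = {1, 3, 4}  B2 = {3, 4, 6}  B3 = {3, 6, 8}  B4 = {3, 7, 8}  B5 = {3, 5, 7}  B6 = {2, 3, 5}
Tree: B1–B2, B2–B3, B3–B4, B4–B5, B5–B6
The largest bag has 3 vertices, giving width 2; this decomposition certifies tw(G) ≤ 2. For the lower bound, G contains the cycle 3–1–4–6–8–7–5–2–3, so G is not a forest; only forests have treewidth ≤ 1, hence tw(G) ≥ 2. Therefore the treewidth is 2.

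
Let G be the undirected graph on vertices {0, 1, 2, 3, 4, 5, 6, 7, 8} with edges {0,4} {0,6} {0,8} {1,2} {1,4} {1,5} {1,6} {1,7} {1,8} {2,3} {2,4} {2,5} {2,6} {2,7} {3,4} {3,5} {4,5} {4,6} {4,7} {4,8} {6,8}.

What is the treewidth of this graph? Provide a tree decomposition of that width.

Each bag holds 4 vertices, so the decomposition has width 3, which upper-bounds the treewidth. Conversely, {0, 4, 6, 8} is a clique of size 4, and the vertices of any clique must share a bag in every tree decomposition; so some bag has ≥ 4 vertices and tw(G) ≥ 3. Combining the bounds, tw(G) = 3.

Treewidth 3.
Bags: B1 = {0, 4, 6, 8}  B2 = {1, 4, 6, 8}  B3 = {1, 2, 4, 6}  B4 = {1, 2, 4, 7}  B5 = {1, 2, 4, 5}  B6 = {2, 3, 4, 5}
Tree: B1–B2, B2–B3, B3–B4, B4–B5, B5–B6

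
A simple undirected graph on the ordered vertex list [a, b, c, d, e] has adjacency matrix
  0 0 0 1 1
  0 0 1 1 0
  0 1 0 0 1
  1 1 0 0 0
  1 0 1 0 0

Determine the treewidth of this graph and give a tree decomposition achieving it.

Treewidth 2.
One optimal decomposition is:
Bags: B1 = {a, b, d}  B2 = {a, b, c}  B3 = {a, c, e}
Tree: B1–B2, B2–B3

Every bag has size at most 3, so the width is 3 − 1 = 2 and tw(G) ≤ 2. For the lower bound, G contains the cycle a–d–b–c–e–a, so G is not a forest; only forests have treewidth ≤ 1, hence tw(G) ≥ 2. The upper and lower bounds meet at 2, so that is the treewidth.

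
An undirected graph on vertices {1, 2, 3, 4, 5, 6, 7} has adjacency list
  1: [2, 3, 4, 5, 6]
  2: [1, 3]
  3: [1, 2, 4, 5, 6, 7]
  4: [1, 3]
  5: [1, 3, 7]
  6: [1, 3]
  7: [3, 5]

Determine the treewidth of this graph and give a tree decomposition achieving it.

Treewidth 2.
One such decomposition:
Bags: B1 = {1, 3, 4}  B2 = {1, 3, 5}  B3 = {1, 2, 3}  B4 = {3, 5, 7}  B5 = {1, 3, 6}
Tree: B1–B2, B1–B3, B2–B4, B1–B5

Each bag holds 3 vertices, so the decomposition has width 2, which upper-bounds the treewidth. Conversely, {1, 2, 3} is a clique of size 3, and the vertices of any clique must share a bag in every tree decomposition; so some bag has ≥ 3 vertices and tw(G) ≥ 2. Therefore the treewidth is 2.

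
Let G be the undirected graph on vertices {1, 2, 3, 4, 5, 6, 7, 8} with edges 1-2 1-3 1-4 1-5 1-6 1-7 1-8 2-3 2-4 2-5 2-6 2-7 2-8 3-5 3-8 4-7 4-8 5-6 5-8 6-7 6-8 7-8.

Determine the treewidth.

A width-4 tree decomposition is:
Bags: B1 = {1, 2, 5, 6, 8}  B2 = {1, 2, 6, 7, 8}  B3 = {1, 2, 3, 5, 8}  B4 = {1, 2, 4, 7, 8}
Tree: B1–B2, B1–B3, B2–B4
The largest bag has 5 vertices, giving width 4; this decomposition certifies tw(G) ≤ 4. On the other hand G contains the 5-clique {1, 2, 4, 7, 8}. A clique must lie in a single bag of any decomposition, so no decomposition can have width below 4. Hence tw(G) = 4 exactly.

4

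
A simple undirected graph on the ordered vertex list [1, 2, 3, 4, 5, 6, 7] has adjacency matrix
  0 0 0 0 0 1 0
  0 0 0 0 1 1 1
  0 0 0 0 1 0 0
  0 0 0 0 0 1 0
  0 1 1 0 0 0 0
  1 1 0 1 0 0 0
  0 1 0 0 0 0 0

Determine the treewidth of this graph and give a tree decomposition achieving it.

Every bag has size at most 2, so the width is 2 − 1 = 1 and tw(G) ≤ 1. G has an edge, so its treewidth is at least 1. The upper and lower bounds meet at 1, so that is the treewidth.

Treewidth 1.
One such decomposition:
Bags: B1 = {1, 6}  B2 = {4, 6}  B3 = {2, 6}  B4 = {2, 7}  B5 = {2, 5}  B6 = {3, 5}
Tree: B1–B2, B1–B3, B3–B4, B4–B5, B5–B6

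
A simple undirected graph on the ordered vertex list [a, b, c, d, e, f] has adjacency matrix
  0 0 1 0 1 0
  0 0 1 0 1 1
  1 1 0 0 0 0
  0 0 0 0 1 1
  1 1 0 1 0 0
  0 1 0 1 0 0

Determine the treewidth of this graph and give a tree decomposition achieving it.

Treewidth 2.
Bags: B1 = {b, d, f}  B2 = {b, d, e}  B3 = {b, c, e}  B4 = {a, c, e}
Tree: B1–B2, B2–B3, B3–B4

The largest bag has 3 vertices, giving width 2; this decomposition certifies tw(G) ≤ 2. For the lower bound, G contains the cycle f–d–e–b–f, so G is not a forest; only forests have treewidth ≤ 1, hence tw(G) ≥ 2. Combining the bounds, tw(G) = 2.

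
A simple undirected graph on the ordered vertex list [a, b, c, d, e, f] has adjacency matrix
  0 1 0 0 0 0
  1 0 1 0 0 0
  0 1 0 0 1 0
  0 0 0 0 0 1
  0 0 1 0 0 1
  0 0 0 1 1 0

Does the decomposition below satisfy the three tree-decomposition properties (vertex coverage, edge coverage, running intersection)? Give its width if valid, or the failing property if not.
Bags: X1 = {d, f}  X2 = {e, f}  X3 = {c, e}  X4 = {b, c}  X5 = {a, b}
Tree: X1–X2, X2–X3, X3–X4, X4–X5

Checking the three conditions: (i) the bags cover all of {a, b, c, d, e, f}; (ii) for each edge, some bag contains both endpoints; (iii) the bags containing any fixed vertex form a subtree. All hold, so the decomposition is valid with width 2 − 1 = 1.

Yes; width 1.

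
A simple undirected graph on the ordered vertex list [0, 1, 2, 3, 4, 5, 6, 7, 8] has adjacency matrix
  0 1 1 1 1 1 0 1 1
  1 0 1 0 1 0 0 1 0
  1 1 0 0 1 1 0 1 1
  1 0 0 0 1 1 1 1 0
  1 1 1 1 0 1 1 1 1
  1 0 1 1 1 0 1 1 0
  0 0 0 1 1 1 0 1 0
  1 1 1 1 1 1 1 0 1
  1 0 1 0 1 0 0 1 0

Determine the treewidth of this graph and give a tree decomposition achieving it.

Treewidth 4.
Bags: B1 = {0, 3, 4, 5, 7}  B2 = {3, 4, 5, 6, 7}  B3 = {0, 2, 4, 5, 7}  B4 = {0, 2, 4, 7, 8}  B5 = {0, 1, 2, 4, 7}
Tree: B1–B2, B1–B3, B3–B4, B3–B5

The largest bag has 5 vertices, giving width 4; this decomposition certifies tw(G) ≤ 4. Conversely, {0, 2, 4, 7, 8} is a clique of size 5, and the vertices of any clique must share a bag in every tree decomposition; so some bag has ≥ 5 vertices and tw(G) ≥ 4. The upper and lower bounds meet at 4, so that is the treewidth.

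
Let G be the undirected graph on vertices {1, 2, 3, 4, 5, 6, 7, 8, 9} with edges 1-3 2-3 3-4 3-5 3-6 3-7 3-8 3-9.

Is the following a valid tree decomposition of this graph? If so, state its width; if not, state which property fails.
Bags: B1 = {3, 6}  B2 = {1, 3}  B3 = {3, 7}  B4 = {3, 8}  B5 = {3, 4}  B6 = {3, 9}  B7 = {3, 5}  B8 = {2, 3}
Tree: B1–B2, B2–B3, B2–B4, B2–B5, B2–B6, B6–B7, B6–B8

Vertex coverage: the bags together contain {1, 2, 3, 4, 5, 6, 7, 8, 9}, the full vertex set. Edge coverage: each edge of G has both endpoints in at least one bag. Running intersection: for every vertex, the bags containing it form a connected subtree. All three properties hold, so this is a valid tree decomposition of width max|bag| − 1 = 1, and hence tw(G) ≤ 1.

Yes; width 1.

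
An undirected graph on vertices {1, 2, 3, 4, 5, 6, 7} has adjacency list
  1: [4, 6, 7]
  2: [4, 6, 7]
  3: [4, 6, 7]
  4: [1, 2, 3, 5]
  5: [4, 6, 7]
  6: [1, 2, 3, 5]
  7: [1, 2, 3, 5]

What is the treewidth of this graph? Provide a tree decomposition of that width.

Treewidth 3.
One such decomposition:
Bags: B1 = {1, 4, 6, 7}  B2 = {3, 4, 6, 7}  B3 = {4, 5, 6, 7}  B4 = {2, 4, 6, 7}
Tree: B1–B2, B2–B3, B3–B4

The largest bag has 4 vertices, giving width 3; this decomposition certifies tw(G) ≤ 3. For the lower bound: the 4 vertex sets {1,6}, {3,4}, {7}, {5} are disjoint, each induces a connected subgraph, and every pair is joined by at least one edge of G. Contracting each set to a single vertex therefore yields K_{4} as a minor, and since treewidth is minor-monotone, tw(G) ≥ tw(K_{4}) = 3. Combining the bounds, tw(G) = 3.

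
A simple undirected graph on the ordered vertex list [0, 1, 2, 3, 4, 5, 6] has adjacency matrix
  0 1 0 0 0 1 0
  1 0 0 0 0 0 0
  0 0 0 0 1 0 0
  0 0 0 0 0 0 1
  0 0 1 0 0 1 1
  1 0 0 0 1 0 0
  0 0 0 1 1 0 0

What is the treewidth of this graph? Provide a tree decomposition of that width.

Treewidth 1.
One optimal decomposition is:
Bags: B1 = {4, 6}  B2 = {2, 4}  B3 = {4, 5}  B4 = {3, 6}  B5 = {0, 5}  B6 = {0, 1}
Tree: B1–B2, B2–B3, B1–B4, B3–B5, B5–B6

Each bag holds 2 vertices, so the decomposition has width 1, which upper-bounds the treewidth. Since G has at least one edge (e.g. 4–6), it is not an edgeless graph, so tw(G) ≥ 1. Therefore the treewidth is 1.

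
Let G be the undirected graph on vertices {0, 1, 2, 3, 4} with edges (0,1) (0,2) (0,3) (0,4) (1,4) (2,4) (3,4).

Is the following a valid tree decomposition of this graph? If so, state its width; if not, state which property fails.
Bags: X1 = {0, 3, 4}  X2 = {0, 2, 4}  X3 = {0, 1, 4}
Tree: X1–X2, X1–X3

Yes; width 2.

Every vertex of G appears in some bag (union = {0, 1, 2, 3, 4}); every edge is covered by a bag; and for each vertex v the set of bags containing v is connected in the bag tree. The decomposition is therefore valid. The largest bag has 3 vertices, so the width is 2.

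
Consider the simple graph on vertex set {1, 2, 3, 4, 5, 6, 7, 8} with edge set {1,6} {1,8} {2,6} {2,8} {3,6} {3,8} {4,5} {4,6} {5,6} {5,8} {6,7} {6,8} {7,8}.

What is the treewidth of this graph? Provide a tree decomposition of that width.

The largest bag has 3 vertices, giving width 2; this decomposition certifies tw(G) ≤ 2. Conversely, {1, 6, 8} is a clique of size 3, and the vertices of any clique must share a bag in every tree decomposition; so some bag has ≥ 3 vertices and tw(G) ≥ 2. Combining the bounds, tw(G) = 2.

Treewidth 2.
Bags: B1 = {6, 7, 8}  B2 = {5, 6, 8}  B3 = {2, 6, 8}  B4 = {3, 6, 8}  B5 = {1, 6, 8}  B6 = {4, 5, 6}
Tree: B1–B2, B1–B3, B3–B4, B2–B5, B2–B6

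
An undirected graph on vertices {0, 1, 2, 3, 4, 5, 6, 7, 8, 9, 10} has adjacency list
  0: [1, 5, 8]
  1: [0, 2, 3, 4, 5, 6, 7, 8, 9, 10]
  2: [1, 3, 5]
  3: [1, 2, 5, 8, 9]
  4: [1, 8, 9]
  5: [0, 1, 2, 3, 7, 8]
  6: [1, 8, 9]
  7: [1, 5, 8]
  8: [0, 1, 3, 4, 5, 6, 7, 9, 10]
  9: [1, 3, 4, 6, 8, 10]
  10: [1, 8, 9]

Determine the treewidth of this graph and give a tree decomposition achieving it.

Treewidth 3.
Bags: B1 = {1, 3, 8, 9}  B2 = {1, 6, 8, 9}  B3 = {1, 3, 5, 8}  B4 = {1, 4, 8, 9}  B5 = {1, 5, 7, 8}  B6 = {1, 2, 3, 5}  B7 = {0, 1, 5, 8}  B8 = {1, 8, 9, 10}
Tree: B1–B2, B1–B3, B1–B4, B3–B5, B3–B6, B5–B7, B2–B8

Every bag has size at most 4, so the width is 4 − 1 = 3 and tw(G) ≤ 3. Conversely, {0, 1, 5, 8} is a clique of size 4, and the vertices of any clique must share a bag in every tree decomposition; so some bag has ≥ 4 vertices and tw(G) ≥ 3. Combining the bounds, tw(G) = 3.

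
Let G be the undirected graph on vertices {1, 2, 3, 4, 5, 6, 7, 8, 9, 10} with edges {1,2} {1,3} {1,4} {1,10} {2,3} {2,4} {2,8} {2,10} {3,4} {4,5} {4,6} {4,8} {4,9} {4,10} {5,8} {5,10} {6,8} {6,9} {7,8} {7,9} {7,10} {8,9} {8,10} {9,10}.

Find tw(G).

A width-3 tree decomposition is:
Bags: B1 = {2, 4, 8, 10}  B2 = {1, 2, 4, 10}  B3 = {4, 8, 9, 10}  B4 = {1, 2, 3, 4}  B5 = {7, 8, 9, 10}  B6 = {4, 5, 8, 10}  B7 = {4, 6, 8, 9}
Tree: B1–B2, B1–B3, B2–B4, B3–B5, B3–B6, B3–B7
Each bag holds 4 vertices, so the decomposition has width 3, which upper-bounds the treewidth. Conversely, {4, 8, 9, 10} is a clique of size 4, and the vertices of any clique must share a bag in every tree decomposition; so some bag has ≥ 4 vertices and tw(G) ≥ 3. Hence tw(G) = 3 exactly.

3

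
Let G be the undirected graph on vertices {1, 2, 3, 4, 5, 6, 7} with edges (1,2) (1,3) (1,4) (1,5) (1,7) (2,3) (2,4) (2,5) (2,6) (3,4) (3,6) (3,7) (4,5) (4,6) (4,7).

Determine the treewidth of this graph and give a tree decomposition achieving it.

Every bag has size at most 4, so the width is 4 − 1 = 3 and tw(G) ≤ 3. For the lower bound, the 4 vertices {1, 2, 3, 4} are pairwise adjacent, and any tree decomposition puts a clique entirely inside one bag — forcing width ≥ 3. Combining the bounds, tw(G) = 3.

Treewidth 3.
Bags: B1 = {1, 2, 4, 5}  B2 = {1, 2, 3, 4}  B3 = {2, 3, 4, 6}  B4 = {1, 3, 4, 7}
Tree: B1–B2, B2–B3, B2–B4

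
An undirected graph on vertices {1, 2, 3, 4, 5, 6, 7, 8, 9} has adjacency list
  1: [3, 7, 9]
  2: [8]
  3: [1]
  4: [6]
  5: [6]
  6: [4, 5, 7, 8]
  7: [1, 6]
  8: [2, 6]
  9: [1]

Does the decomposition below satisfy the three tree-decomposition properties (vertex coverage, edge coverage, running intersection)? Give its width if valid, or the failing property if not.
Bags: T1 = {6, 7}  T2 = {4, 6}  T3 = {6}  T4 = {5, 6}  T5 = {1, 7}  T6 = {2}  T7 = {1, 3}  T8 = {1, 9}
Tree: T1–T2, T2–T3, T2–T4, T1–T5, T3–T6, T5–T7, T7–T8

No — vertex 8 appears in no bag.

A tree decomposition must satisfy three properties: every vertex lies in some bag; for every edge, both endpoints lie together in some bag; and for every vertex, the bags containing it form a connected subtree. Here vertex 8 appears in no bag, so the decomposition is invalid.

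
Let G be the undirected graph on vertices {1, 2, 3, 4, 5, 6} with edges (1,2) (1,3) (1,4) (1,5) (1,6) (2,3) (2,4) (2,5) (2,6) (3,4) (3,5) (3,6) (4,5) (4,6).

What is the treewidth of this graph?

A width-4 tree decomposition is:
Bags: B1 = {1, 2, 3, 4, 5}  B2 = {1, 2, 3, 4, 6}
Tree: B1–B2
Each bag holds 5 vertices, so the decomposition has width 4, which upper-bounds the treewidth. Conversely, {1, 2, 3, 4, 5} is a clique of size 5, and the vertices of any clique must share a bag in every tree decomposition; so some bag has ≥ 5 vertices and tw(G) ≥ 4. Combining the bounds, tw(G) = 4.

4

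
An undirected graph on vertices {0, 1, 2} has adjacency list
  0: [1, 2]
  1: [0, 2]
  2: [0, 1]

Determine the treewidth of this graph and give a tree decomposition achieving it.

With just one bag of size 3, the width is 3 − 1 = 2, so tw(G) ≤ 2. Conversely, {0, 1, 2} is a clique of size 3, and the vertices of any clique must share a bag in every tree decomposition; so some bag has ≥ 3 vertices and tw(G) ≥ 2. Combining the bounds, tw(G) = 2.

Treewidth 2.
One such decomposition:
Bags: B1 = {0, 1, 2}
Tree: (single bag)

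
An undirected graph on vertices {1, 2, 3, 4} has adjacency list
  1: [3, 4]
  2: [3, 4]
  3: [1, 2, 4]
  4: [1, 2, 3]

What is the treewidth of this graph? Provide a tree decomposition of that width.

Treewidth 2.
Bags: B1 = {1, 3, 4}  B2 = {2, 3, 4}
Tree: B1–B2

The largest bag has 3 vertices, giving width 2; this decomposition certifies tw(G) ≤ 2. On the other hand G contains the 3-clique {1, 3, 4}. A clique must lie in a single bag of any decomposition, so no decomposition can have width below 2. Therefore the treewidth is 2.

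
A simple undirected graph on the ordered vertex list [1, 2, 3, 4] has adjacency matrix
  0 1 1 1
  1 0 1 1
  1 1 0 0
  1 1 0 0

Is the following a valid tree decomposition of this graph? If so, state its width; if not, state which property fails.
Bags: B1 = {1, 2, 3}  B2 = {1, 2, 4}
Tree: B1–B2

Checking the three conditions: (i) the bags cover all of {1, 2, 3, 4}; (ii) for each edge, some bag contains both endpoints; (iii) the bags containing any fixed vertex form a subtree. All hold, so the decomposition is valid with width 3 − 1 = 2.

Yes; width 2.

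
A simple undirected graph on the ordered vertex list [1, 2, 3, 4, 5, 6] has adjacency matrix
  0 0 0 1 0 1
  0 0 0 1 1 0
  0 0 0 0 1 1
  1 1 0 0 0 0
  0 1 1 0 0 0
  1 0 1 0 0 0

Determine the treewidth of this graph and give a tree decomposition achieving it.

Treewidth 2.
Bags: B1 = {1, 3, 6}  B2 = {1, 3, 5}  B3 = {1, 2, 5}  B4 = {1, 2, 4}
Tree: B1–B2, B2–B3, B3–B4

Each bag holds 3 vertices, so the decomposition has width 2, which upper-bounds the treewidth. The edges 1–6–3–5–2–4–1 form a cycle, so G is not a tree and its treewidth is at least 2. Hence tw(G) = 2 exactly.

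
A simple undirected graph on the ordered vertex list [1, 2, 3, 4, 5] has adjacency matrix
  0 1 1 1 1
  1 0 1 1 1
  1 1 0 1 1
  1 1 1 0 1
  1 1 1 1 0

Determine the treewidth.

4

A width-4 tree decomposition is:
Bags: B1 = {1, 2, 3, 4, 5}
Tree: (single bag)
With just one bag of size 5, the width is 5 − 1 = 4, so tw(G) ≤ 4. For the lower bound, the 5 vertices {1, 2, 3, 4, 5} are pairwise adjacent, and any tree decomposition puts a clique entirely inside one bag — forcing width ≥ 4. Combining the bounds, tw(G) = 4.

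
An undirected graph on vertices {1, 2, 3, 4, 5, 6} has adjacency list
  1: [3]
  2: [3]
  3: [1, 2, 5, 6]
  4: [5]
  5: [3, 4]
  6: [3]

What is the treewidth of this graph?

1

A width-1 tree decomposition is:
Bags: B1 = {2, 3}  B2 = {3, 5}  B3 = {1, 3}  B4 = {3, 6}  B5 = {4, 5}
Tree: B1–B2, B1–B3, B3–B4, B2–B5
The largest bag has 2 vertices, giving width 1; this decomposition certifies tw(G) ≤ 1. Since G has at least one edge (e.g. 3–2), it is not an edgeless graph, so tw(G) ≥ 1. Hence tw(G) = 1 exactly.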